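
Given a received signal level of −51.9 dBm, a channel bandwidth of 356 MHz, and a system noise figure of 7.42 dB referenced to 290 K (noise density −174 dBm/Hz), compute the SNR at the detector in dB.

29.2 dB

Noise floor: N = −174 + 10 log₁₀(B) + NF
10 log₁₀(3.56×10⁸) = 85.51 dB
N = −174 + 85.51 + 7.42 = −81.07 dBm
SNR = P_sig − N = −51.9 − (−81.07) = 29.17 dB → 29.2 dB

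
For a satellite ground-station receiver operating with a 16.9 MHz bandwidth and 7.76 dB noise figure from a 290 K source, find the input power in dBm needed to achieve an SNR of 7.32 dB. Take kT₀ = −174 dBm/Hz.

Sensitivity = −174 + 10 log₁₀(B) + NF + SNR_min
= −174 + 72.28 + 7.76 + 7.32
= −86.64 dBm → −86.6 dBm

−86.6 dBm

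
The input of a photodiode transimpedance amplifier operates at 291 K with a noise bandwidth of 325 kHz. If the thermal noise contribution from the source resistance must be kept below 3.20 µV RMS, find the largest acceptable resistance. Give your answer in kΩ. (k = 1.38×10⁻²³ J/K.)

1.96 kΩ

Johnson–Nyquist: V_n = √(4kTRB) ⇒ R = V_n² / (4kTB)
4kTB = 4 × 1.38×10⁻²³ × 291 × 3.25×10⁵ = 5.22×10⁻¹⁵
R = (3.20×10⁻⁶)² / 5.22×10⁻¹⁵ = 1.96×10³ Ω = 1.96 kΩ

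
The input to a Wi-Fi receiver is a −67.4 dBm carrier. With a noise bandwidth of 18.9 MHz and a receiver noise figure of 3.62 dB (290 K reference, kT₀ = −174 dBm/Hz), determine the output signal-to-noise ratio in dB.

Noise floor: N = −174 + 10 log₁₀(B) + NF
10 log₁₀(1.89×10⁷) = 72.76 dB
N = −174 + 72.76 + 3.62 = −97.62 dBm
SNR = P_sig − N = −67.4 − (−97.62) = 30.22 dB → 30.2 dB

30.2 dB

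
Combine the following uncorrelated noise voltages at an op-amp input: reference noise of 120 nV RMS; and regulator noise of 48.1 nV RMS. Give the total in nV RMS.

Uncorrelated sources add in power (mean-square): V_tot = √(ΣV_i²)
V_tot = √[(1.20×10⁻⁷)² + (4.81×10⁻⁸)²] = 1.29×10⁻⁷ V = 129 nV

129 nV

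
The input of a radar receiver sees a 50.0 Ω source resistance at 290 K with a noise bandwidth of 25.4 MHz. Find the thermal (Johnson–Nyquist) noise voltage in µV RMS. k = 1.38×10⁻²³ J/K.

4.51 µV

V_n = √(4kTRB)
4kTRB = 4 × 1.38×10⁻²³ × 290 × 5.00×10¹ × 2.54×10⁷ = 2.03×10⁻¹¹ V²
V_n = √(2.03×10⁻¹¹) = 4.51×10⁻⁶ V = 4.51 µV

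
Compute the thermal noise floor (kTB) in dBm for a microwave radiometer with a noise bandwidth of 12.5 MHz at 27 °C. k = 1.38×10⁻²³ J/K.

T = 27 °C + 273.15 = 300.15 K
P_n = kTB = 1.38×10⁻²³ × 300.15 × 1.25×10⁷ = 5.18×10⁻¹⁴ W
In dBm: 10 log₁₀(5.18×10⁻¹⁴ / 10⁻³) = −102.9 dBm

−102.9 dBm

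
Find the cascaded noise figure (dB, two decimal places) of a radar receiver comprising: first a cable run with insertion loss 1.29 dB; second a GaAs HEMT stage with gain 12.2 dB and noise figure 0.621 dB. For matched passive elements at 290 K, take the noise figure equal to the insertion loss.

1.91 dB

Convert to linear (a loss of L dB is a gain of −L dB): F_i = 10^(NF_i/10), G_i = 10^(G_i,dB/10)
  Stage 1: F_1 = 10^(1.29/10) = 1.346, G_1 = 10^(−1.29/10) = 0.7430
  Stage 2: F_2 = 10^(0.621/10) = 1.154, G_2 = 10^(12.2/10) = 16.60
Friis cascade:
  F = 1.346 + (1.154 − 1)/0.7430 = 1.553
NF = 10 log₁₀(1.553) = 1.91 dB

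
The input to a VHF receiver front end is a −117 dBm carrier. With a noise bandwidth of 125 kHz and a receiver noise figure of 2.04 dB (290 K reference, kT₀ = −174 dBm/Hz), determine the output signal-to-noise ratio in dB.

4.0 dB

Noise floor: N = −174 + 10 log₁₀(B) + NF
10 log₁₀(1.25×10⁵) = 50.97 dB
N = −174 + 50.97 + 2.04 = −120.99 dBm
SNR = P_sig − N = −117 − (−120.99) = 3.99 dB → 4.0 dB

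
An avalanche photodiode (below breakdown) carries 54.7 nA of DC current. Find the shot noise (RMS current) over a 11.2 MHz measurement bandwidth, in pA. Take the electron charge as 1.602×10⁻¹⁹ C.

I_n = √(2qI·B)
2qI·B = 2 × 1.602×10⁻¹⁹ × 5.47×10⁻⁸ × 1.12×10⁷ = 1.96×10⁻¹⁹ A²
I_n = √(1.96×10⁻¹⁹) = 4.43×10⁻¹⁰ A = 443 pA

443 pA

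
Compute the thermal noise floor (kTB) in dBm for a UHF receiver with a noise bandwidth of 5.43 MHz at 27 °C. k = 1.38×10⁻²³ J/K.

−106.5 dBm

T = 27 °C + 273.15 = 300.15 K
P_n = kTB = 1.38×10⁻²³ × 300.15 × 5.43×10⁶ = 2.25×10⁻¹⁴ W
In dBm: 10 log₁₀(2.25×10⁻¹⁴ / 10⁻³) = −106.5 dBm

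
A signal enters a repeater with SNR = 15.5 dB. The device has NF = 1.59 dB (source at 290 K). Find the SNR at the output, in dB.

13.91 dB

By definition F = SNR_in/SNR_out, so in dB: SNR_out = SNR_in − NF
SNR_out = 15.5 − 1.59 = 13.91 dB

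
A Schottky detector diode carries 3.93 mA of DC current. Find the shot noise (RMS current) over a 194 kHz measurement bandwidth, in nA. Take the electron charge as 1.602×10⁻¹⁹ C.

15.6 nA

I_n = √(2qI·B)
2qI·B = 2 × 1.602×10⁻¹⁹ × 3.93×10⁻³ × 1.94×10⁵ = 2.44×10⁻¹⁶ A²
I_n = √(2.44×10⁻¹⁶) = 1.56×10⁻⁸ A = 15.6 nA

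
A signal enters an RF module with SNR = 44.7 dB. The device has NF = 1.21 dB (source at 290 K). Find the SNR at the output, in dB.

43.49 dB

By definition F = SNR_in/SNR_out, so in dB: SNR_out = SNR_in − NF
SNR_out = 44.7 − 1.21 = 43.49 dB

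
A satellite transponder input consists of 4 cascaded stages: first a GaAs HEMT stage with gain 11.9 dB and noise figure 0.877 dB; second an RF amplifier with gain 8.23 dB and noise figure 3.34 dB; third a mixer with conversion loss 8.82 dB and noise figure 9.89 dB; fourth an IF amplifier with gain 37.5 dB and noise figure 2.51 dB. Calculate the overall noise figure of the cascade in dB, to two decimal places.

Convert to linear (a loss of L dB is a gain of −L dB): F_i = 10^(NF_i/10), G_i = 10^(G_i,dB/10)
  Stage 1: F_1 = 10^(0.877/10) = 1.224, G_1 = 10^(11.9/10) = 15.49
  Stage 2: F_2 = 10^(3.34/10) = 2.158, G_2 = 10^(8.23/10) = 6.653
  Stage 3: F_3 = 10^(9.89/10) = 9.750, G_3 = 10^(−8.82/10) = 0.1312
  Stage 4: F_4 = 10^(2.51/10) = 1.782, G_4 = 10^(37.5/10) = 5623
Friis cascade:
  F = 1.224 + (2.158 − 1)/15.49 + (9.750 − 1)/103.0 + (1.782 − 1)/13.52 = 1.441
NF = 10 log₁₀(1.441) = 1.59 dB

1.59 dB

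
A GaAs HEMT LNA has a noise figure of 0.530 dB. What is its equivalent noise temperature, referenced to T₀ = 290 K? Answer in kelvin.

F = 10^(0.530/10) = 1.1298
T_e = (F − 1)·T₀ = (1.1298 − 1) × 290 = 37.6 K

37.6 K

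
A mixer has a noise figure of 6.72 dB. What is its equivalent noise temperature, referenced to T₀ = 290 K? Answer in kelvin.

F = 10^(6.72/10) = 4.69894
T_e = (F − 1)·T₀ = (4.69894 − 1) × 290 = 1073 K

1073 K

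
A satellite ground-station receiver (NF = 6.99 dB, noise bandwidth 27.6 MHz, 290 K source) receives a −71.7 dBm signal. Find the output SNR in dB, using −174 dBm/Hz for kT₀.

20.9 dB

Noise floor: N = −174 + 10 log₁₀(B) + NF
10 log₁₀(2.76×10⁷) = 74.41 dB
N = −174 + 74.41 + 6.99 = −92.60 dBm
SNR = P_sig − N = −71.7 − (−92.60) = 20.90 dB → 20.9 dB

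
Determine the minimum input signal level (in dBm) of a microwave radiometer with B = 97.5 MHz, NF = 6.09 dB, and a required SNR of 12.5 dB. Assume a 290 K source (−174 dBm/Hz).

−75.5 dBm

Sensitivity = −174 + 10 log₁₀(B) + NF + SNR_min
= −174 + 79.89 + 6.09 + 12.5
= −75.52 dBm → −75.5 dBm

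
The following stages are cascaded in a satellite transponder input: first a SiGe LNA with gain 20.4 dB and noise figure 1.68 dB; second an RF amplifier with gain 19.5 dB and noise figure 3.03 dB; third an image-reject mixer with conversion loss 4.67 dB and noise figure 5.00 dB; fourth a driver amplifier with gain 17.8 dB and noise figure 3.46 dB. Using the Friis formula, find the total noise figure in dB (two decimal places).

Convert to linear (a loss of L dB is a gain of −L dB): F_i = 10^(NF_i/10), G_i = 10^(G_i,dB/10)
  Stage 1: F_1 = 10^(1.68/10) = 1.472, G_1 = 10^(20.4/10) = 109.6
  Stage 2: F_2 = 10^(3.03/10) = 2.009, G_2 = 10^(19.5/10) = 89.13
  Stage 3: F_3 = 10^(5.00/10) = 3.162, G_3 = 10^(−4.67/10) = 0.3412
  Stage 4: F_4 = 10^(3.46/10) = 2.218, G_4 = 10^(17.8/10) = 60.26
Friis cascade:
  F = 1.472 + (2.009 − 1)/109.6 + (3.162 − 1)/9772 + (2.218 − 1)/3334 = 1.482
NF = 10 log₁₀(1.482) = 1.71 dB

1.71 dB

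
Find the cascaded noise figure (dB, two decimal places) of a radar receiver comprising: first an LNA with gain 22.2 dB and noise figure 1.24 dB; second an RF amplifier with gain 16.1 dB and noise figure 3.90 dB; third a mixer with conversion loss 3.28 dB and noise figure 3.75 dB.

1.27 dB

Convert to linear (a loss of L dB is a gain of −L dB): F_i = 10^(NF_i/10), G_i = 10^(G_i,dB/10)
  Stage 1: F_1 = 10^(1.24/10) = 1.330, G_1 = 10^(22.2/10) = 166.0
  Stage 2: F_2 = 10^(3.90/10) = 2.455, G_2 = 10^(16.1/10) = 40.74
  Stage 3: F_3 = 10^(3.75/10) = 2.371, G_3 = 10^(−3.28/10) = 0.4699
Friis cascade:
  F = 1.330 + (2.455 − 1)/166.0 + (2.371 − 1)/6761 = 1.339
NF = 10 log₁₀(1.339) = 1.27 dB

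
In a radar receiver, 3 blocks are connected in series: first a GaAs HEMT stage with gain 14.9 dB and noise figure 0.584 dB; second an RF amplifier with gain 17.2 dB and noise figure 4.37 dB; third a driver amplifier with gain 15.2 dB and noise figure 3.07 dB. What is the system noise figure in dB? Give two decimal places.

Convert to linear (a loss of L dB is a gain of −L dB): F_i = 10^(NF_i/10), G_i = 10^(G_i,dB/10)
  Stage 1: F_1 = 10^(0.584/10) = 1.144, G_1 = 10^(14.9/10) = 30.90
  Stage 2: F_2 = 10^(4.37/10) = 2.735, G_2 = 10^(17.2/10) = 52.48
  Stage 3: F_3 = 10^(3.07/10) = 2.028, G_3 = 10^(15.2/10) = 33.11
Friis cascade:
  F = 1.144 + (2.735 − 1)/30.90 + (2.028 − 1)/1622 = 1.201
NF = 10 log₁₀(1.201) = 0.79 dB

0.79 dB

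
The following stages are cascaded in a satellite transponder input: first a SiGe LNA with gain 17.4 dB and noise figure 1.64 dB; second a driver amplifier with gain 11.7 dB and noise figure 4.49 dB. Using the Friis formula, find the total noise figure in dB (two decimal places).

1.74 dB

Convert to linear (a loss of L dB is a gain of −L dB): F_i = 10^(NF_i/10), G_i = 10^(G_i,dB/10)
  Stage 1: F_1 = 10^(1.64/10) = 1.459, G_1 = 10^(17.4/10) = 54.95
  Stage 2: F_2 = 10^(4.49/10) = 2.812, G_2 = 10^(11.7/10) = 14.79
Friis cascade:
  F = 1.459 + (2.812 − 1)/54.95 = 1.492
NF = 10 log₁₀(1.492) = 1.74 dB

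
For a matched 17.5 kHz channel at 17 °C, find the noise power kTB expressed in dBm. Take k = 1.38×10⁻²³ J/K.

T = 17 °C + 273.15 = 290.15 K
P_n = kTB = 1.38×10⁻²³ × 290.15 × 1.75×10⁴ = 7.01×10⁻¹⁷ W
In dBm: 10 log₁₀(7.01×10⁻¹⁷ / 10⁻³) = −131.5 dBm

−131.5 dBm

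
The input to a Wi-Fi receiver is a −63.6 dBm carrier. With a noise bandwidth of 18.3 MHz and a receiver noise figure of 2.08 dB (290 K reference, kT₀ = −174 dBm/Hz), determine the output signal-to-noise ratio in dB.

35.7 dB

Noise floor: N = −174 + 10 log₁₀(B) + NF
10 log₁₀(1.83×10⁷) = 72.62 dB
N = −174 + 72.62 + 2.08 = −99.30 dBm
SNR = P_sig − N = −63.6 − (−99.30) = 35.70 dB → 35.7 dB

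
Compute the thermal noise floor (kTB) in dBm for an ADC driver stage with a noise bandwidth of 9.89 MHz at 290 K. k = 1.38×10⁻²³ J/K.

−104.0 dBm

P_n = kTB = 1.38×10⁻²³ × 290 × 9.89×10⁶ = 3.96×10⁻¹⁴ W
In dBm: 10 log₁₀(3.96×10⁻¹⁴ / 10⁻³) = −104.0 dBm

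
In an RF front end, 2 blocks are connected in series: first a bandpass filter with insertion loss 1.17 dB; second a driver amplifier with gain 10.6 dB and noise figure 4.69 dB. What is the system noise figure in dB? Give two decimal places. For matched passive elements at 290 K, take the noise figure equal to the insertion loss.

Convert to linear (a loss of L dB is a gain of −L dB): F_i = 10^(NF_i/10), G_i = 10^(G_i,dB/10)
  Stage 1: F_1 = 10^(1.17/10) = 1.309, G_1 = 10^(−1.17/10) = 0.7638
  Stage 2: F_2 = 10^(4.69/10) = 2.944, G_2 = 10^(10.6/10) = 11.48
Friis cascade:
  F = 1.309 + (2.944 − 1)/0.7638 = 3.855
NF = 10 log₁₀(3.855) = 5.86 dB

5.86 dB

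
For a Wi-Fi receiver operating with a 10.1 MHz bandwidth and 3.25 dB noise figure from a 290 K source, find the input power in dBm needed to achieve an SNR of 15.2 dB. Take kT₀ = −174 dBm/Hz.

Sensitivity = −174 + 10 log₁₀(B) + NF + SNR_min
= −174 + 70.04 + 3.25 + 15.2
= −85.51 dBm → −85.5 dBm

−85.5 dBm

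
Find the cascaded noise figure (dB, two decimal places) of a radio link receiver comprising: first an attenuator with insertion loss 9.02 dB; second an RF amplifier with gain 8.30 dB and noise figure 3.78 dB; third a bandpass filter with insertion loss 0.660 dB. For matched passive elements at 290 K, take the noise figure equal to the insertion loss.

12.84 dB

Convert to linear (a loss of L dB is a gain of −L dB): F_i = 10^(NF_i/10), G_i = 10^(G_i,dB/10)
  Stage 1: F_1 = 10^(9.02/10) = 7.980, G_1 = 10^(−9.02/10) = 0.1253
  Stage 2: F_2 = 10^(3.78/10) = 2.388, G_2 = 10^(8.30/10) = 6.761
  Stage 3: F_3 = 10^(0.660/10) = 1.164, G_3 = 10^(−0.660/10) = 0.8590
Friis cascade:
  F = 7.980 + (2.388 − 1)/0.1253 + (1.164 − 1)/0.8472 = 19.25
NF = 10 log₁₀(19.25) = 12.84 dB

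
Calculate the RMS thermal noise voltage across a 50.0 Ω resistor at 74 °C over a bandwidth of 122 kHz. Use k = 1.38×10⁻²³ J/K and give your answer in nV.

T = 74 °C + 273.15 = 347.15 K
V_n = √(4kTRB)
4kTRB = 4 × 1.38×10⁻²³ × 347.15 × 5.00×10¹ × 1.22×10⁵ = 1.17×10⁻¹³ V²
V_n = √(1.17×10⁻¹³) = 3.42×10⁻⁷ V = 342 nV

342 nV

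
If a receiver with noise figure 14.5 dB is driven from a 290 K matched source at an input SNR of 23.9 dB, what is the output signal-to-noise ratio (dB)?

By definition F = SNR_in/SNR_out, so in dB: SNR_out = SNR_in − NF
SNR_out = 23.9 − 14.5 = 9.4 dB

9.4 dB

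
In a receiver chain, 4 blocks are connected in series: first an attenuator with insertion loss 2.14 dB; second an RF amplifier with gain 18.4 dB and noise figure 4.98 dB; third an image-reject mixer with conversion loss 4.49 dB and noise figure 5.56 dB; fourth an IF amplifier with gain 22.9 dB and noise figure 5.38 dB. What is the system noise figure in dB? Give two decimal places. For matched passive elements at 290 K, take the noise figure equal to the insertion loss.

7.31 dB

Convert to linear (a loss of L dB is a gain of −L dB): F_i = 10^(NF_i/10), G_i = 10^(G_i,dB/10)
  Stage 1: F_1 = 10^(2.14/10) = 1.637, G_1 = 10^(−2.14/10) = 0.6109
  Stage 2: F_2 = 10^(4.98/10) = 3.148, G_2 = 10^(18.4/10) = 69.18
  Stage 3: F_3 = 10^(5.56/10) = 3.597, G_3 = 10^(−4.49/10) = 0.3556
  Stage 4: F_4 = 10^(5.38/10) = 3.451, G_4 = 10^(22.9/10) = 195.0
Friis cascade:
  F = 1.637 + (3.148 − 1)/0.6109 + (3.597 − 1)/42.27 + (3.451 − 1)/15.03 = 5.377
NF = 10 log₁₀(5.377) = 7.31 dB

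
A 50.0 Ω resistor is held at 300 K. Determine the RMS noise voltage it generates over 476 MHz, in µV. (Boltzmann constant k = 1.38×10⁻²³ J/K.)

V_n = √(4kTRB)
4kTRB = 4 × 1.38×10⁻²³ × 300 × 5.00×10¹ × 4.76×10⁸ = 3.94×10⁻¹⁰ V²
V_n = √(3.94×10⁻¹⁰) = 1.99×10⁻⁵ V = 19.9 µV

19.9 µV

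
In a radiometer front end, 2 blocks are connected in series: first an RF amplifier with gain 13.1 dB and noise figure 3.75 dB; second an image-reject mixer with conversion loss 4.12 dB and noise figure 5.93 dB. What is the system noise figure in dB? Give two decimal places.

Convert to linear (a loss of L dB is a gain of −L dB): F_i = 10^(NF_i/10), G_i = 10^(G_i,dB/10)
  Stage 1: F_1 = 10^(3.75/10) = 2.371, G_1 = 10^(13.1/10) = 20.42
  Stage 2: F_2 = 10^(5.93/10) = 3.917, G_2 = 10^(−4.12/10) = 0.3873
Friis cascade:
  F = 2.371 + (3.917 − 1)/20.42 = 2.514
NF = 10 log₁₀(2.514) = 4.00 dB

4.00 dB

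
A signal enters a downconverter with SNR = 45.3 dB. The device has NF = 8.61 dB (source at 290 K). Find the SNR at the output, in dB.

36.69 dB

By definition F = SNR_in/SNR_out, so in dB: SNR_out = SNR_in − NF
SNR_out = 45.3 − 8.61 = 36.69 dB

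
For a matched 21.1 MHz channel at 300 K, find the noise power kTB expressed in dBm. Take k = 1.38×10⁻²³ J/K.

P_n = kTB = 1.38×10⁻²³ × 300 × 2.11×10⁷ = 8.74×10⁻¹⁴ W
In dBm: 10 log₁₀(8.74×10⁻¹⁴ / 10⁻³) = −100.6 dBm

−100.6 dBm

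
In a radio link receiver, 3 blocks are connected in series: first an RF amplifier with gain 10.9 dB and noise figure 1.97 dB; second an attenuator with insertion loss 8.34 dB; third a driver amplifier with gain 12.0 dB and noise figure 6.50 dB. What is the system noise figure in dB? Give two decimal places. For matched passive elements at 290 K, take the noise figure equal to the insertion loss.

5.99 dB

Convert to linear (a loss of L dB is a gain of −L dB): F_i = 10^(NF_i/10), G_i = 10^(G_i,dB/10)
  Stage 1: F_1 = 10^(1.97/10) = 1.574, G_1 = 10^(10.9/10) = 12.30
  Stage 2: F_2 = 10^(8.34/10) = 6.823, G_2 = 10^(−8.34/10) = 0.1466
  Stage 3: F_3 = 10^(6.50/10) = 4.467, G_3 = 10^(12.0/10) = 15.85
Friis cascade:
  F = 1.574 + (6.823 − 1)/12.30 + (4.467 − 1)/1.803 = 3.970
NF = 10 log₁₀(3.970) = 5.99 dB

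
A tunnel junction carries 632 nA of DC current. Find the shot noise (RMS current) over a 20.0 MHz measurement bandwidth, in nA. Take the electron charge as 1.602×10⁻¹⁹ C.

I_n = √(2qI·B)
2qI·B = 2 × 1.602×10⁻¹⁹ × 6.32×10⁻⁷ × 2.00×10⁷ = 4.05×10⁻¹⁸ A²
I_n = √(4.05×10⁻¹⁸) = 2.01×10⁻⁹ A = 2.01 nA

2.01 nA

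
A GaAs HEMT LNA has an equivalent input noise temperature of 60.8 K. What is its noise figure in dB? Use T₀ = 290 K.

0.827 dB

F = 1 + T_e/T₀ = 1 + 60.8/290 = 1.20966
NF = 10 log₁₀(1.20966) = 0.827 dB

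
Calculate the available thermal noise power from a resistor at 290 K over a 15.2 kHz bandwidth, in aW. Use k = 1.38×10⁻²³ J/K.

60.8 aW

P_n = kTB = 1.38×10⁻²³ × 290 × 1.52×10⁴ = 6.08×10⁻¹⁷ W = 60.8 aW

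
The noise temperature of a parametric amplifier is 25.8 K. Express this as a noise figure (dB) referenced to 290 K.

0.370 dB

F = 1 + T_e/T₀ = 1 + 25.8/290 = 1.08897
NF = 10 log₁₀(1.08897) = 0.370 dB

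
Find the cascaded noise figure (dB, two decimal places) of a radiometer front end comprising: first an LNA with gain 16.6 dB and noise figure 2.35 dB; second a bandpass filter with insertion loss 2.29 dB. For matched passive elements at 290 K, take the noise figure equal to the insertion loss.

Convert to linear (a loss of L dB is a gain of −L dB): F_i = 10^(NF_i/10), G_i = 10^(G_i,dB/10)
  Stage 1: F_1 = 10^(2.35/10) = 1.718, G_1 = 10^(16.6/10) = 45.71
  Stage 2: F_2 = 10^(2.29/10) = 1.694, G_2 = 10^(−2.29/10) = 0.5902
Friis cascade:
  F = 1.718 + (1.694 − 1)/45.71 = 1.733
NF = 10 log₁₀(1.733) = 2.39 dB

2.39 dB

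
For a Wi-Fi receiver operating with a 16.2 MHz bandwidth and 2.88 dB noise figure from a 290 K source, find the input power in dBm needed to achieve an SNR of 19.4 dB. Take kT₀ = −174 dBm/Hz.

Sensitivity = −174 + 10 log₁₀(B) + NF + SNR_min
= −174 + 72.1 + 2.88 + 19.4
= −79.62 dBm → −79.6 dBm

−79.6 dBm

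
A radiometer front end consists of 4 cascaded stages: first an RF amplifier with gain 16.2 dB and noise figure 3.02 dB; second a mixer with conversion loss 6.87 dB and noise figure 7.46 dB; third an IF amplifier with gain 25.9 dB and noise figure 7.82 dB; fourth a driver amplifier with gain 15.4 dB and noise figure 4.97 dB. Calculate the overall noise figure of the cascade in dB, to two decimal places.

4.32 dB

Convert to linear (a loss of L dB is a gain of −L dB): F_i = 10^(NF_i/10), G_i = 10^(G_i,dB/10)
  Stage 1: F_1 = 10^(3.02/10) = 2.004, G_1 = 10^(16.2/10) = 41.69
  Stage 2: F_2 = 10^(7.46/10) = 5.572, G_2 = 10^(−6.87/10) = 0.2056
  Stage 3: F_3 = 10^(7.82/10) = 6.053, G_3 = 10^(25.9/10) = 389.0
  Stage 4: F_4 = 10^(4.97/10) = 3.141, G_4 = 10^(15.4/10) = 34.67
Friis cascade:
  F = 2.004 + (5.572 − 1)/41.69 + (6.053 − 1)/8.570 + (3.141 − 1)/3334 = 2.704
NF = 10 log₁₀(2.704) = 4.32 dB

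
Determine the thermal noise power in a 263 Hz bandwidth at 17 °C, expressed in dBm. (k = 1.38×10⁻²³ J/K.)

−149.8 dBm

T = 17 °C + 273.15 = 290.15 K
P_n = kTB = 1.38×10⁻²³ × 290.15 × 2.63×10² = 1.05×10⁻¹⁸ W
In dBm: 10 log₁₀(1.05×10⁻¹⁸ / 10⁻³) = −149.8 dBm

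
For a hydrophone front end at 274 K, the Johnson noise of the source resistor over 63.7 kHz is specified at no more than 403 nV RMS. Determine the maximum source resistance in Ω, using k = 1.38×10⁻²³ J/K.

169 Ω

Johnson–Nyquist: V_n = √(4kTRB) ⇒ R = V_n² / (4kTB)
4kTB = 4 × 1.38×10⁻²³ × 274 × 6.37×10⁴ = 9.63×10⁻¹⁶
R = (4.03×10⁻⁷)² / 9.63×10⁻¹⁶ = 1.69×10² Ω = 169 Ω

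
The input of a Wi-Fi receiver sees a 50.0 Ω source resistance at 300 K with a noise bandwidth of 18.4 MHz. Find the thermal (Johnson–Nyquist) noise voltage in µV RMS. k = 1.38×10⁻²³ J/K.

V_n = √(4kTRB)
4kTRB = 4 × 1.38×10⁻²³ × 300 × 5.00×10¹ × 1.84×10⁷ = 1.52×10⁻¹¹ V²
V_n = √(1.52×10⁻¹¹) = 3.90×10⁻⁶ V = 3.90 µV

3.90 µV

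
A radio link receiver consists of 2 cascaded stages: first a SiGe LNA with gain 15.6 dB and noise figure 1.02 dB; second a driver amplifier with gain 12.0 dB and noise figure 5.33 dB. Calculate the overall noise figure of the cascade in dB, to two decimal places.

Convert to linear (a loss of L dB is a gain of −L dB): F_i = 10^(NF_i/10), G_i = 10^(G_i,dB/10)
  Stage 1: F_1 = 10^(1.02/10) = 1.265, G_1 = 10^(15.6/10) = 36.31
  Stage 2: F_2 = 10^(5.33/10) = 3.412, G_2 = 10^(12.0/10) = 15.85
Friis cascade:
  F = 1.265 + (3.412 − 1)/36.31 = 1.331
NF = 10 log₁₀(1.331) = 1.24 dB

1.24 dB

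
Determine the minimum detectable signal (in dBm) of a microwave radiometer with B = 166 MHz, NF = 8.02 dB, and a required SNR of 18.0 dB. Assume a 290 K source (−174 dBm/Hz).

Sensitivity = −174 + 10 log₁₀(B) + NF + SNR_min
= −174 + 82.2 + 8.02 + 18.0
= −65.78 dBm → −65.8 dBm

−65.8 dBm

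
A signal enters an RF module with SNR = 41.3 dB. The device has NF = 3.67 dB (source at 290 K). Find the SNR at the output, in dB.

By definition F = SNR_in/SNR_out, so in dB: SNR_out = SNR_in − NF
SNR_out = 41.3 − 3.67 = 37.63 dB

37.63 dB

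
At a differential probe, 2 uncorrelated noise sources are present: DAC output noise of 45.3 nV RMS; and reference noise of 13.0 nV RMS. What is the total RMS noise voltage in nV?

Uncorrelated sources add in power (mean-square): V_tot = √(ΣV_i²)
V_tot = √[(4.53×10⁻⁸)² + (1.30×10⁻⁸)²] = 4.71×10⁻⁸ V = 47.1 nV

47.1 nV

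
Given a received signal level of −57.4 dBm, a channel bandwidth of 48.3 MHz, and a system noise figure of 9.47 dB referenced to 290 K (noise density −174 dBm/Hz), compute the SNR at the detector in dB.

30.3 dB

Noise floor: N = −174 + 10 log₁₀(B) + NF
10 log₁₀(4.83×10⁷) = 76.84 dB
N = −174 + 76.84 + 9.47 = −87.69 dBm
SNR = P_sig − N = −57.4 − (−87.69) = 30.29 dB → 30.3 dB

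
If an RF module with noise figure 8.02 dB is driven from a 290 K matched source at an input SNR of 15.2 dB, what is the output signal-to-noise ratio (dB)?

By definition F = SNR_in/SNR_out, so in dB: SNR_out = SNR_in − NF
SNR_out = 15.2 − 8.02 = 7.18 dB

7.18 dB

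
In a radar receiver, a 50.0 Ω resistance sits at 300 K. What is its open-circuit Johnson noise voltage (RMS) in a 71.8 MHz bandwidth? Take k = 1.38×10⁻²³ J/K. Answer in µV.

V_n = √(4kTRB)
4kTRB = 4 × 1.38×10⁻²³ × 300 × 5.00×10¹ × 7.18×10⁷ = 5.95×10⁻¹¹ V²
V_n = √(5.95×10⁻¹¹) = 7.71×10⁻⁶ V = 7.71 µV

7.71 µV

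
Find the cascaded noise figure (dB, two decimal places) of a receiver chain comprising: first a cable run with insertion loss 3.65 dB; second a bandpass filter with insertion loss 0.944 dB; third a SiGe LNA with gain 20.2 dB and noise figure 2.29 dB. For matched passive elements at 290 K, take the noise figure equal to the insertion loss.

Convert to linear (a loss of L dB is a gain of −L dB): F_i = 10^(NF_i/10), G_i = 10^(G_i,dB/10)
  Stage 1: F_1 = 10^(3.65/10) = 2.317, G_1 = 10^(−3.65/10) = 0.4315
  Stage 2: F_2 = 10^(0.944/10) = 1.243, G_2 = 10^(−0.944/10) = 0.8046
  Stage 3: F_3 = 10^(2.29/10) = 1.694, G_3 = 10^(20.2/10) = 104.7
Friis cascade:
  F = 2.317 + (1.243 − 1)/0.4315 + (1.694 − 1)/0.3472 = 4.880
NF = 10 log₁₀(4.880) = 6.88 dB

6.88 dB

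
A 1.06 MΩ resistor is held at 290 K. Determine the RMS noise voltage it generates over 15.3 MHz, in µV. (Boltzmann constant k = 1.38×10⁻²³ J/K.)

510 µV

V_n = √(4kTRB)
4kTRB = 4 × 1.38×10⁻²³ × 290 × 1.06×10⁶ × 1.53×10⁷ = 2.60×10⁻⁷ V²
V_n = √(2.60×10⁻⁷) = 5.10×10⁻⁴ V = 510 µV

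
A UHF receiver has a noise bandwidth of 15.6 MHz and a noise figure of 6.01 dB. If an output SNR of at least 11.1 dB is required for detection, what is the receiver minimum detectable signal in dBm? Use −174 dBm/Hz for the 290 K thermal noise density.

Sensitivity = −174 + 10 log₁₀(B) + NF + SNR_min
= −174 + 71.93 + 6.01 + 11.1
= −84.96 dBm → −85.0 dBm

−85.0 dBm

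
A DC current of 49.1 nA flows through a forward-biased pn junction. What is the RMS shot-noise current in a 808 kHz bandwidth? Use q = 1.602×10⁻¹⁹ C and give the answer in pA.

I_n = √(2qI·B)
2qI·B = 2 × 1.602×10⁻¹⁹ × 4.91×10⁻⁸ × 8.08×10⁵ = 1.27×10⁻²⁰ A²
I_n = √(1.27×10⁻²⁰) = 1.13×10⁻¹⁰ A = 113 pA

113 pA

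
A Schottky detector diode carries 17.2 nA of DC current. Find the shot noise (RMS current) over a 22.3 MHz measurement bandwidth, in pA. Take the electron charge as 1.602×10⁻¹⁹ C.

I_n = √(2qI·B)
2qI·B = 2 × 1.602×10⁻¹⁹ × 1.72×10⁻⁸ × 2.23×10⁷ = 1.23×10⁻¹⁹ A²
I_n = √(1.23×10⁻¹⁹) = 3.51×10⁻¹⁰ A = 351 pA

351 pA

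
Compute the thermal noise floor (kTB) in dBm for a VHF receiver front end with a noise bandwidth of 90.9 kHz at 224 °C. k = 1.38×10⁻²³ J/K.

T = 224 °C + 273.15 = 497.15 K
P_n = kTB = 1.38×10⁻²³ × 497.15 × 9.09×10⁴ = 6.24×10⁻¹⁶ W
In dBm: 10 log₁₀(6.24×10⁻¹⁶ / 10⁻³) = −122.1 dBm

−122.1 dBm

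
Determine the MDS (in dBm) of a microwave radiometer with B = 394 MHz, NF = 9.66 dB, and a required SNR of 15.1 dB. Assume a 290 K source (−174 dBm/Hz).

−63.3 dBm

Sensitivity = −174 + 10 log₁₀(B) + NF + SNR_min
= −174 + 85.95 + 9.66 + 15.1
= −63.29 dBm → −63.3 dBm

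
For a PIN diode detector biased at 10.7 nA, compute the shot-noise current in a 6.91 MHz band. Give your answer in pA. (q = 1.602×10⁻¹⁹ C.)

154 pA

I_n = √(2qI·B)
2qI·B = 2 × 1.602×10⁻¹⁹ × 1.07×10⁻⁸ × 6.91×10⁶ = 2.37×10⁻²⁰ A²
I_n = √(2.37×10⁻²⁰) = 1.54×10⁻¹⁰ A = 154 pA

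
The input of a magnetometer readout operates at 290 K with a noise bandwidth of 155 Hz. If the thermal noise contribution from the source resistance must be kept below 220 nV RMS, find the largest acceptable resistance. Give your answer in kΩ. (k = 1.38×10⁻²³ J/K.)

19.5 kΩ

Johnson–Nyquist: V_n = √(4kTRB) ⇒ R = V_n² / (4kTB)
4kTB = 4 × 1.38×10⁻²³ × 290 × 1.55×10² = 2.48×10⁻¹⁸
R = (2.20×10⁻⁷)² / 2.48×10⁻¹⁸ = 1.95×10⁴ Ω = 19.5 kΩ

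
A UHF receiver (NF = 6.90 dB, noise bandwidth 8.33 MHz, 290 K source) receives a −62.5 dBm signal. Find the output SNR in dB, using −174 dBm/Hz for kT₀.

35.4 dB

Noise floor: N = −174 + 10 log₁₀(B) + NF
10 log₁₀(8.33×10⁶) = 69.21 dB
N = −174 + 69.21 + 6.90 = −97.89 dBm
SNR = P_sig − N = −62.5 − (−97.89) = 35.39 dB → 35.4 dB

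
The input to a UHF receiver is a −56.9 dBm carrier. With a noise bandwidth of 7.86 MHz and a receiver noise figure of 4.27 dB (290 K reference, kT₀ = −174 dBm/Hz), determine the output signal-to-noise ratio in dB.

43.9 dB

Noise floor: N = −174 + 10 log₁₀(B) + NF
10 log₁₀(7.86×10⁶) = 68.95 dB
N = −174 + 68.95 + 4.27 = −100.78 dBm
SNR = P_sig − N = −56.9 − (−100.78) = 43.88 dB → 43.9 dB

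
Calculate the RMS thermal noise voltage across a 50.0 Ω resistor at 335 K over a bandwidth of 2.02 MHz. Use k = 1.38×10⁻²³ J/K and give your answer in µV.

V_n = √(4kTRB)
4kTRB = 4 × 1.38×10⁻²³ × 335 × 5.00×10¹ × 2.02×10⁶ = 1.87×10⁻¹² V²
V_n = √(1.87×10⁻¹²) = 1.37×10⁻⁶ V = 1.37 µV

1.37 µV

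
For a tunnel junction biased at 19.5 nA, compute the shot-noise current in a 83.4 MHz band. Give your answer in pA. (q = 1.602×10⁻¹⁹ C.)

I_n = √(2qI·B)
2qI·B = 2 × 1.602×10⁻¹⁹ × 1.95×10⁻⁸ × 8.34×10⁷ = 5.21×10⁻¹⁹ A²
I_n = √(5.21×10⁻¹⁹) = 7.22×10⁻¹⁰ A = 722 pA

722 pA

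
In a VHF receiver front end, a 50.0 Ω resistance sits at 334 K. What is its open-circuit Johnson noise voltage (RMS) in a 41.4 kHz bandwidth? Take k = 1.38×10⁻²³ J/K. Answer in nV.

V_n = √(4kTRB)
4kTRB = 4 × 1.38×10⁻²³ × 334 × 5.00×10¹ × 4.14×10⁴ = 3.82×10⁻¹⁴ V²
V_n = √(3.82×10⁻¹⁴) = 1.95×10⁻⁷ V = 195 nV

195 nV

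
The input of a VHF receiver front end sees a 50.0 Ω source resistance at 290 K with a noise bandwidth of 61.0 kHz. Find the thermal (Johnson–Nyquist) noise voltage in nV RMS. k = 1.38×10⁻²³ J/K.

221 nV

V_n = √(4kTRB)
4kTRB = 4 × 1.38×10⁻²³ × 290 × 5.00×10¹ × 6.10×10⁴ = 4.88×10⁻¹⁴ V²
V_n = √(4.88×10⁻¹⁴) = 2.21×10⁻⁷ V = 221 nV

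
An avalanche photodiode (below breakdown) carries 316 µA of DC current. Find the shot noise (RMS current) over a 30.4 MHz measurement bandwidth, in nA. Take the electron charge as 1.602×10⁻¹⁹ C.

55.5 nA

I_n = √(2qI·B)
2qI·B = 2 × 1.602×10⁻¹⁹ × 3.16×10⁻⁴ × 3.04×10⁷ = 3.08×10⁻¹⁵ A²
I_n = √(3.08×10⁻¹⁵) = 5.55×10⁻⁸ A = 55.5 nA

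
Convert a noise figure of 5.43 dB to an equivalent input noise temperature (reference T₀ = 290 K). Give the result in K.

F = 10^(5.43/10) = 3.4914
T_e = (F − 1)·T₀ = (3.4914 − 1) × 290 = 723 K

723 K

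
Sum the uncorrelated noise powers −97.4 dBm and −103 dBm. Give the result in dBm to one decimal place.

Convert to linear, add, convert back:
P₁ = 1.82×10⁻¹³ W, P₂ = 5.01×10⁻¹⁴ W
P_tot = 2.32×10⁻¹³ W → 10 log₁₀(P_tot / 10⁻³) = −96.3 dBm

−96.3 dBm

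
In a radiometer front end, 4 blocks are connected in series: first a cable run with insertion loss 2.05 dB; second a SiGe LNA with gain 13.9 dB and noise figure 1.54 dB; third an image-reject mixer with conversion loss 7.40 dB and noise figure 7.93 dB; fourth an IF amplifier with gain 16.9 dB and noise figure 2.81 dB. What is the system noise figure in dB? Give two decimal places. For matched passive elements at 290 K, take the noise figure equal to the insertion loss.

Convert to linear (a loss of L dB is a gain of −L dB): F_i = 10^(NF_i/10), G_i = 10^(G_i,dB/10)
  Stage 1: F_1 = 10^(2.05/10) = 1.603, G_1 = 10^(−2.05/10) = 0.6237
  Stage 2: F_2 = 10^(1.54/10) = 1.426, G_2 = 10^(13.9/10) = 24.55
  Stage 3: F_3 = 10^(7.93/10) = 6.209, G_3 = 10^(−7.40/10) = 0.1820
  Stage 4: F_4 = 10^(2.81/10) = 1.910, G_4 = 10^(16.9/10) = 48.98
Friis cascade:
  F = 1.603 + (1.426 − 1)/0.6237 + (6.209 − 1)/15.31 + (1.910 − 1)/2.786 = 2.952
NF = 10 log₁₀(2.952) = 4.70 dB

4.70 dB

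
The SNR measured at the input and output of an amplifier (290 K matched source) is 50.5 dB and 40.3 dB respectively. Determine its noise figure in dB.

NF (dB) = SNR_in(dB) − SNR_out(dB) when the source is at T₀
NF = 50.5 − 40.3 = 10.2 dB

10.2 dB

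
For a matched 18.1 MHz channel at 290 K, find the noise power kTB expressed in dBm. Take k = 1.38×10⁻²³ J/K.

P_n = kTB = 1.38×10⁻²³ × 290 × 1.81×10⁷ = 7.24×10⁻¹⁴ W
In dBm: 10 log₁₀(7.24×10⁻¹⁴ / 10⁻³) = −101.4 dBm

−101.4 dBm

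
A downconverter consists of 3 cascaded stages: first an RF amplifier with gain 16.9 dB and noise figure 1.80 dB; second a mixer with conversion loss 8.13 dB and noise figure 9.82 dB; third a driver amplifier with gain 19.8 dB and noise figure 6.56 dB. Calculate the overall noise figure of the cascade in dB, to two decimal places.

Convert to linear (a loss of L dB is a gain of −L dB): F_i = 10^(NF_i/10), G_i = 10^(G_i,dB/10)
  Stage 1: F_1 = 10^(1.80/10) = 1.514, G_1 = 10^(16.9/10) = 48.98
  Stage 2: F_2 = 10^(9.82/10) = 9.594, G_2 = 10^(−8.13/10) = 0.1538
  Stage 3: F_3 = 10^(6.56/10) = 4.529, G_3 = 10^(19.8/10) = 95.50
Friis cascade:
  F = 1.514 + (9.594 − 1)/48.98 + (4.529 − 1)/7.534 = 2.157
NF = 10 log₁₀(2.157) = 3.34 dB

3.34 dB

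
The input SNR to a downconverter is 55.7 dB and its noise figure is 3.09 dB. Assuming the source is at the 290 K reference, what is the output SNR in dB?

By definition F = SNR_in/SNR_out, so in dB: SNR_out = SNR_in − NF
SNR_out = 55.7 − 3.09 = 52.61 dB

52.61 dB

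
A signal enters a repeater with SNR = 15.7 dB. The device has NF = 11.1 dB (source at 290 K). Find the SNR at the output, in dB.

By definition F = SNR_in/SNR_out, so in dB: SNR_out = SNR_in − NF
SNR_out = 15.7 − 11.1 = 4.6 dB

4.6 dB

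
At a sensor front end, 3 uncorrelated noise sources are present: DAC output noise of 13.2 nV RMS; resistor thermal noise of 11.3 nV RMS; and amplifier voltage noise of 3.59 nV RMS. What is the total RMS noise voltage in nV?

17.7 nV

Uncorrelated sources add in power (mean-square): V_tot = √(ΣV_i²)
V_tot = √[(1.32×10⁻⁸)² + (1.13×10⁻⁸)² + (3.59×10⁻⁹)²] = 1.77×10⁻⁸ V = 17.7 nV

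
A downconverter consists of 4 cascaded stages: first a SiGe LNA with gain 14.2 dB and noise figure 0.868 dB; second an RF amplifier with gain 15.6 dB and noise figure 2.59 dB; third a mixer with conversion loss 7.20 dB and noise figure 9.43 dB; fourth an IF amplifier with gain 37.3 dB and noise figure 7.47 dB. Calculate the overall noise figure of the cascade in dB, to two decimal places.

Convert to linear (a loss of L dB is a gain of −L dB): F_i = 10^(NF_i/10), G_i = 10^(G_i,dB/10)
  Stage 1: F_1 = 10^(0.868/10) = 1.221, G_1 = 10^(14.2/10) = 26.30
  Stage 2: F_2 = 10^(2.59/10) = 1.816, G_2 = 10^(15.6/10) = 36.31
  Stage 3: F_3 = 10^(9.43/10) = 8.770, G_3 = 10^(−7.20/10) = 0.1905
  Stage 4: F_4 = 10^(7.47/10) = 5.585, G_4 = 10^(37.3/10) = 5370
Friis cascade:
  F = 1.221 + (1.816 − 1)/26.30 + (8.770 − 1)/955.0 + (5.585 − 1)/182.0 = 1.286
NF = 10 log₁₀(1.286) = 1.09 dB

1.09 dB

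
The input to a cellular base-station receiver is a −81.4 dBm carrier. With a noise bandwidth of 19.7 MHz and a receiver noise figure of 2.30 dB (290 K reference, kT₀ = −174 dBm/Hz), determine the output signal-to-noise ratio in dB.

17.4 dB

Noise floor: N = −174 + 10 log₁₀(B) + NF
10 log₁₀(1.97×10⁷) = 72.94 dB
N = −174 + 72.94 + 2.30 = −98.76 dBm
SNR = P_sig − N = −81.4 − (−98.76) = 17.36 dB → 17.4 dB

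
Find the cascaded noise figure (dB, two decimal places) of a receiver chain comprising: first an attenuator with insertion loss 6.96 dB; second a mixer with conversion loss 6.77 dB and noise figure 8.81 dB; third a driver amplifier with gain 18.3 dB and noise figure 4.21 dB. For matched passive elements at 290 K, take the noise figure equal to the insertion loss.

18.83 dB

Convert to linear (a loss of L dB is a gain of −L dB): F_i = 10^(NF_i/10), G_i = 10^(G_i,dB/10)
  Stage 1: F_1 = 10^(6.96/10) = 4.966, G_1 = 10^(−6.96/10) = 0.2014
  Stage 2: F_2 = 10^(8.81/10) = 7.603, G_2 = 10^(−6.77/10) = 0.2104
  Stage 3: F_3 = 10^(4.21/10) = 2.636, G_3 = 10^(18.3/10) = 67.61
Friis cascade:
  F = 4.966 + (7.603 − 1)/0.2014 + (2.636 − 1)/0.04236 = 76.38
NF = 10 log₁₀(76.38) = 18.83 dB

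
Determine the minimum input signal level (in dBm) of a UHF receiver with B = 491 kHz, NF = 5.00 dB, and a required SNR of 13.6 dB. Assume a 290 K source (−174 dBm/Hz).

−98.5 dBm

Sensitivity = −174 + 10 log₁₀(B) + NF + SNR_min
= −174 + 56.91 + 5.00 + 13.6
= −98.49 dBm → −98.5 dBm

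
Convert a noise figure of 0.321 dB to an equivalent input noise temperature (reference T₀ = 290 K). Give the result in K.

22.2 K

F = 10^(0.321/10) = 1.07671
T_e = (F − 1)·T₀ = (1.07671 − 1) × 290 = 22.2 K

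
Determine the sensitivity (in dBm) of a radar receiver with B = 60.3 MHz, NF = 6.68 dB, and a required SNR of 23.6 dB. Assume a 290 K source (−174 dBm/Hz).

−65.9 dBm

Sensitivity = −174 + 10 log₁₀(B) + NF + SNR_min
= −174 + 77.8 + 6.68 + 23.6
= −65.92 dBm → −65.9 dBm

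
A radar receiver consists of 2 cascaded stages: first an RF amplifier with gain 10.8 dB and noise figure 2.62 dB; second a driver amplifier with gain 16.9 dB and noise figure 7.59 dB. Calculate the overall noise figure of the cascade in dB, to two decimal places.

3.47 dB

Convert to linear (a loss of L dB is a gain of −L dB): F_i = 10^(NF_i/10), G_i = 10^(G_i,dB/10)
  Stage 1: F_1 = 10^(2.62/10) = 1.828, G_1 = 10^(10.8/10) = 12.02
  Stage 2: F_2 = 10^(7.59/10) = 5.741, G_2 = 10^(16.9/10) = 48.98
Friis cascade:
  F = 1.828 + (5.741 − 1)/12.02 = 2.222
NF = 10 log₁₀(2.222) = 3.47 dB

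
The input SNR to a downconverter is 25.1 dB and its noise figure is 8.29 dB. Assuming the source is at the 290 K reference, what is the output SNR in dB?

By definition F = SNR_in/SNR_out, so in dB: SNR_out = SNR_in − NF
SNR_out = 25.1 − 8.29 = 16.81 dB

16.81 dB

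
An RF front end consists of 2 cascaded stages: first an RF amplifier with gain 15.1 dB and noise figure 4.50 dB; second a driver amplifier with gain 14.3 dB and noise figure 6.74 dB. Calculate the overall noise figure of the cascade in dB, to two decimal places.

Convert to linear (a loss of L dB is a gain of −L dB): F_i = 10^(NF_i/10), G_i = 10^(G_i,dB/10)
  Stage 1: F_1 = 10^(4.50/10) = 2.818, G_1 = 10^(15.1/10) = 32.36
  Stage 2: F_2 = 10^(6.74/10) = 4.721, G_2 = 10^(14.3/10) = 26.92
Friis cascade:
  F = 2.818 + (4.721 − 1)/32.36 = 2.933
NF = 10 log₁₀(2.933) = 4.67 dB

4.67 dB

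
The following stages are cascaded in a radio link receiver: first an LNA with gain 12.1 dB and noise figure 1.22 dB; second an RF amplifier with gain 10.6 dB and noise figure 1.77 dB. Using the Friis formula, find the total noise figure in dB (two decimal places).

1.32 dB

Convert to linear (a loss of L dB is a gain of −L dB): F_i = 10^(NF_i/10), G_i = 10^(G_i,dB/10)
  Stage 1: F_1 = 10^(1.22/10) = 1.324, G_1 = 10^(12.1/10) = 16.22
  Stage 2: F_2 = 10^(1.77/10) = 1.503, G_2 = 10^(10.6/10) = 11.48
Friis cascade:
  F = 1.324 + (1.503 − 1)/16.22 = 1.355
NF = 10 log₁₀(1.355) = 1.32 dB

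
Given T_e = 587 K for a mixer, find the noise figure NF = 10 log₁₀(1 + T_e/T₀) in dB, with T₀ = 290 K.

F = 1 + T_e/T₀ = 1 + 587/290 = 3.02414
NF = 10 log₁₀(3.02414) = 4.81 dB

4.81 dB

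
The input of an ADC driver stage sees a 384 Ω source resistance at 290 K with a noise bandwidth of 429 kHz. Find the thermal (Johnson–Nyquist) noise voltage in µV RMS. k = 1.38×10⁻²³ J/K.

1.62 µV

V_n = √(4kTRB)
4kTRB = 4 × 1.38×10⁻²³ × 290 × 3.84×10² × 4.29×10⁵ = 2.64×10⁻¹² V²
V_n = √(2.64×10⁻¹²) = 1.62×10⁻⁶ V = 1.62 µV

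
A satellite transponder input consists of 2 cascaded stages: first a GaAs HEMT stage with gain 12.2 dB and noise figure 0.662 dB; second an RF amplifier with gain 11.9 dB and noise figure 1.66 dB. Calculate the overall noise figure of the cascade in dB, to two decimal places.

Convert to linear (a loss of L dB is a gain of −L dB): F_i = 10^(NF_i/10), G_i = 10^(G_i,dB/10)
  Stage 1: F_1 = 10^(0.662/10) = 1.165, G_1 = 10^(12.2/10) = 16.60
  Stage 2: F_2 = 10^(1.66/10) = 1.466, G_2 = 10^(11.9/10) = 15.49
Friis cascade:
  F = 1.165 + (1.466 − 1)/16.60 = 1.193
NF = 10 log₁₀(1.193) = 0.77 dB

0.77 dB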